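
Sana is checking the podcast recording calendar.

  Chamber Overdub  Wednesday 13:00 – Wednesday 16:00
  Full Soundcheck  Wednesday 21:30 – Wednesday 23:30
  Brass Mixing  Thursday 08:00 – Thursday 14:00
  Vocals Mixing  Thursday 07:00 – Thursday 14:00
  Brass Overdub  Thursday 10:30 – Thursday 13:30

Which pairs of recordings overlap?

Brass Mixing & Brass Overdub, Brass Mixing & Vocals Mixing, Brass Overdub & Vocals Mixing

Sorted by start: Chamber Overdub, Full Soundcheck, Vocals Mixing, Brass Mixing, Brass Overdub.
Full Soundcheck starts after Chamber Overdub ends, so nothing later overlaps Chamber Overdub either.
Vocals Mixing starts after Full Soundcheck ends, so nothing later overlaps Full Soundcheck either.
Brass Mixing starts before Vocals Mixing ends → Vocals Mixing and Brass Mixing overlap.
Brass Overdub starts before Vocals Mixing ends → Vocals Mixing and Brass Overdub overlap.
Brass Overdub starts before Brass Mixing ends → Brass Mixing and Brass Overdub overlap.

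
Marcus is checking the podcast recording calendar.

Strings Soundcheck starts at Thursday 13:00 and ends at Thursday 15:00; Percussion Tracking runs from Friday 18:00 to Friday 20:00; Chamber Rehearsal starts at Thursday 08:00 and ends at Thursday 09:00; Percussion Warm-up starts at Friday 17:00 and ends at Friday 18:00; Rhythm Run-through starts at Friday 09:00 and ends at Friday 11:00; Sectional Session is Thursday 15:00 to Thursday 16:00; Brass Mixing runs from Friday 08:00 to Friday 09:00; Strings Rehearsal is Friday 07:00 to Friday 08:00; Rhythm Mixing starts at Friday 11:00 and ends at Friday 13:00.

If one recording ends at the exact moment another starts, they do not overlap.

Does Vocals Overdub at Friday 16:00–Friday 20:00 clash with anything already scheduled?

Yes — it overlaps Percussion Tracking, Percussion Warm-up

Chamber Rehearsal: ends Thursday 09:00 at or before Vocals Overdub starts Friday 16:00 → clear.
Strings Soundcheck: ends Thursday 15:00 at or before Vocals Overdub starts Friday 16:00 → clear.
Sectional Session: ends Thursday 16:00 at or before Vocals Overdub starts Friday 16:00 → clear.
Strings Rehearsal: ends Friday 08:00 at or before Vocals Overdub starts Friday 16:00 → clear.
Brass Mixing: ends Friday 09:00 at or before Vocals Overdub starts Friday 16:00 → clear.
Rhythm Run-through: ends Friday 11:00 at or before Vocals Overdub starts Friday 16:00 → clear.
Rhythm Mixing: ends Friday 13:00 at or before Vocals Overdub starts Friday 16:00 → clear.
Percussion Warm-up: starts Friday 17:00 before Vocals Overdub ends Friday 20:00, and ends Friday 18:00 after Vocals Overdub starts Friday 16:00 → overlap.
Percussion Tracking: starts Friday 18:00 before Vocals Overdub ends Friday 20:00, and ends Friday 20:00 after Vocals Overdub starts Friday 16:00 → overlap.
Vocals Overdub overlaps Percussion Tracking, Percussion Warm-up.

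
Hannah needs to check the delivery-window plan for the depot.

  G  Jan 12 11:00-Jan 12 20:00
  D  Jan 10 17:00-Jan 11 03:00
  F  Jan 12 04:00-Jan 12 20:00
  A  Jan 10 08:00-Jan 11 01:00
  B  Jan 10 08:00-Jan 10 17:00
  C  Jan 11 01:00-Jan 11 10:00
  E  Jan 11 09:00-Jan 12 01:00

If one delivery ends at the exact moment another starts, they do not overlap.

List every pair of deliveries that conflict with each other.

A & B, A & D, C & D, C & E, F & G

Sorted by start: A, B, D, C, E, F, G.
B starts before A ends → A and B overlap.
D starts before A ends → A and D overlap.
C starts exactly when A ends (back-to-back, no overlap), so A has no further overlaps.
D starts exactly when B ends (back-to-back, no overlap), so B has no further overlaps.
C starts before D ends → D and C overlap.
E starts after D ends, so D has no further overlaps.
E starts before C ends → C and E overlap.
F starts after C ends, so C has no further overlaps.
F starts after E ends, so E has no further overlaps.
G starts before F ends → F and G overlap.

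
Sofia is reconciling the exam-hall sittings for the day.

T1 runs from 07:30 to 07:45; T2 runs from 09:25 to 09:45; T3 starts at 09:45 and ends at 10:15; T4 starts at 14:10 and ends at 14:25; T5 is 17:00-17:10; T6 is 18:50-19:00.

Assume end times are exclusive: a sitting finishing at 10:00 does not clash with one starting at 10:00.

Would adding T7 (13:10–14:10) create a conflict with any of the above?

No — it doesn't clash with anything

T1: ends 07:45 at or before T7 starts 13:10 → clear.
T2: ends 09:45 at or before T7 starts 13:10 → clear.
T3: ends 10:15 at or before T7 starts 13:10 → clear.
T4: starts 14:10 at or after T7 ends 14:10 → clear.
T5: starts 17:00 at or after T7 ends 14:10 → clear.
T6: starts 18:50 at or after T7 ends 14:10 → clear.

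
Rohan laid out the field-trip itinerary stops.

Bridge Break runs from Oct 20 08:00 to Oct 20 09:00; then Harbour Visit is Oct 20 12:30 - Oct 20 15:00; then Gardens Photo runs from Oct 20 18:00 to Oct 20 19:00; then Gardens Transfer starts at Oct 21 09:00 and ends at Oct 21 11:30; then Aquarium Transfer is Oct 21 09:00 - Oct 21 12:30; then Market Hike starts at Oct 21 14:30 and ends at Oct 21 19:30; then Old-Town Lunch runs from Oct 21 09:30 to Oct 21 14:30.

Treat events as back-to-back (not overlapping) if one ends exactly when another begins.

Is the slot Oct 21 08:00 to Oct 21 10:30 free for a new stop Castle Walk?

Bridge Break: ends Oct 20 09:00 at or before Castle Walk starts Oct 21 08:00 → clear.
Harbour Visit: ends Oct 20 15:00 at or before Castle Walk starts Oct 21 08:00 → clear.
Gardens Photo: ends Oct 20 19:00 at or before Castle Walk starts Oct 21 08:00 → clear.
Gardens Transfer: starts Oct 21 09:00 before Castle Walk ends Oct 21 10:30, and ends Oct 21 11:30 after Castle Walk starts Oct 21 08:00 → overlap.
Aquarium Transfer: starts Oct 21 09:00 before Castle Walk ends Oct 21 10:30, and ends Oct 21 12:30 after Castle Walk starts Oct 21 08:00 → overlap.
Old-Town Lunch: starts Oct 21 09:30 before Castle Walk ends Oct 21 10:30, and ends Oct 21 14:30 after Castle Walk starts Oct 21 08:00 → overlap.
Market Hike: starts Oct 21 14:30 at or after Castle Walk ends Oct 21 10:30 → clear.
Castle Walk overlaps Gardens Transfer, Aquarium Transfer, Old-Town Lunch.

No — it overlaps Aquarium Transfer, Gardens Transfer, Old-Town Lunch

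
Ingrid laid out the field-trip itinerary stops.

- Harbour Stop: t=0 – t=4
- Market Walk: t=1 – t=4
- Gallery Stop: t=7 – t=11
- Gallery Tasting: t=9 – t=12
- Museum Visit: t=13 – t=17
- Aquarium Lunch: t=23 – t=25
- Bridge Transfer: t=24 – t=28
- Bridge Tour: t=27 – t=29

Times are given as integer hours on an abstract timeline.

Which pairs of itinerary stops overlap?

Sorted by start: Harbour Stop, Market Walk, Gallery Stop, Gallery Tasting, Museum Visit, Aquarium Lunch, Bridge Transfer, Bridge Tour.
Market Walk starts before Harbour Stop ends → Harbour Stop and Market Walk overlap.
Gallery Stop starts after Harbour Stop ends, so nothing later overlaps Harbour Stop either.
Gallery Stop starts after Market Walk ends, so nothing later overlaps Market Walk either.
Gallery Tasting starts before Gallery Stop ends → Gallery Stop and Gallery Tasting overlap.
Museum Visit starts after Gallery Stop ends, so nothing later overlaps Gallery Stop either.
Museum Visit starts after Gallery Tasting ends, so nothing later overlaps Gallery Tasting either.
Aquarium Lunch starts after Museum Visit ends, so nothing later overlaps Museum Visit either.
Bridge Transfer starts before Aquarium Lunch ends → Aquarium Lunch and Bridge Transfer overlap.
Bridge Tour starts after Aquarium Lunch ends.
Bridge Tour starts before Bridge Transfer ends → Bridge Transfer and Bridge Tour overlap.

Aquarium Lunch & Bridge Transfer, Bridge Tour & Bridge Transfer, Gallery Stop & Gallery Tasting, Harbour Stop & Market Walk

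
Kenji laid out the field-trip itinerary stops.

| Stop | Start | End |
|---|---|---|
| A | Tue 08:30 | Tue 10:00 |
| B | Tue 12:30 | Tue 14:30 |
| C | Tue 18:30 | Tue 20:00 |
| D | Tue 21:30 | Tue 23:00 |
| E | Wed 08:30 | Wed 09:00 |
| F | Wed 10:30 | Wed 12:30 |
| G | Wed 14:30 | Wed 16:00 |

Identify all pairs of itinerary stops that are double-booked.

no conflicts

Sorted by start: A, B, C, D, E, F, G.
B starts after A ends, so nothing later overlaps A either.
C starts after B ends, so nothing later overlaps B either.
D starts after C ends, so nothing later overlaps C either.
E starts after D ends, so nothing later overlaps D either.
F starts after E ends, so nothing later overlaps E either.
G starts after F ends.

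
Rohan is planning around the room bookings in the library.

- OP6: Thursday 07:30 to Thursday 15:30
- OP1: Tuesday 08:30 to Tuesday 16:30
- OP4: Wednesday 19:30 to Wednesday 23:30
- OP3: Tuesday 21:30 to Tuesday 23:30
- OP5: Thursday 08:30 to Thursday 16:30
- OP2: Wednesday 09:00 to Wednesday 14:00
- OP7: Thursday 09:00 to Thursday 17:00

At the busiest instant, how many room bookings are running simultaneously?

Sweep the timeline, counting +1 at each start and −1 at each end (ends before starts at a tie):
Tuesday 08:30 start OP1 → 1
Tuesday 16:30 end OP1 → 0
Tuesday 21:30 start OP3 → 1
Tuesday 23:30 end OP3 → 0
Wednesday 09:00 start OP2 → 1
Wednesday 14:00 end OP2 → 0
Wednesday 19:30 start OP4 → 1
Wednesday 23:30 end OP4 → 0
Thursday 07:30 start OP6 → 1
Thursday 08:30 start OP5 → 2
Thursday 09:00 start OP7 → 3
Thursday 15:30 end OP6 → 2
Thursday 16:30 end OP5 → 1
Thursday 17:00 end OP7 → 0
Peak is 3, at Thursday 09:00 (OP5, OP6, OP7).

3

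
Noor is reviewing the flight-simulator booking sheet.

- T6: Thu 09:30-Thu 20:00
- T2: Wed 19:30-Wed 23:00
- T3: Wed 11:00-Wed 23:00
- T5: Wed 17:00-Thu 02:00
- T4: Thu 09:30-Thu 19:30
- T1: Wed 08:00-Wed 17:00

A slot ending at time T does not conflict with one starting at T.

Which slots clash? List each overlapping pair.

T1 & T3, T2 & T3, T2 & T5, T3 & T5, T4 & T6

Check each pair: they overlap iff neither finishes before the other starts.
Sorted by start: T1, T3, T5, T2, T4, T6.
T3 starts before T1 ends → T1 and T3 overlap.
T5 starts exactly when T1 ends (back-to-back, no overlap) — done with T1.
T5 starts before T3 ends → T3 and T5 overlap.
T2 starts before T3 ends → T3 and T2 overlap.
T4 starts after T3 ends — done with T3.
T2 starts before T5 ends → T5 and T2 overlap.
T4 starts after T5 ends — done with T5.
T4 starts after T2 ends — done with T2.
T6 starts before T4 ends → T4 and T6 overlap.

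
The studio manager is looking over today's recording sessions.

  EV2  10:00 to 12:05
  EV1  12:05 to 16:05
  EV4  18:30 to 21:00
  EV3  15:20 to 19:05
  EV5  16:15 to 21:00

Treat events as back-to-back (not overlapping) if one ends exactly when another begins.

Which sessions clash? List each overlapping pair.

EV1 & EV3, EV3 & EV4, EV3 & EV5, EV4 & EV5

Two intervals overlap when each starts before the other ends.
Sorted by start: EV2, EV1, EV3, EV5, EV4.
EV1 starts exactly when EV2 ends (back-to-back, no overlap), so EV2 has no further overlaps.
EV3 starts before EV1 ends → EV1 and EV3 overlap.
EV5 starts after EV1 ends, so EV1 has no further overlaps.
EV5 starts before EV3 ends → EV3 and EV5 overlap.
EV4 starts before EV3 ends → EV3 and EV4 overlap.
EV4 starts before EV5 ends → EV5 and EV4 overlap.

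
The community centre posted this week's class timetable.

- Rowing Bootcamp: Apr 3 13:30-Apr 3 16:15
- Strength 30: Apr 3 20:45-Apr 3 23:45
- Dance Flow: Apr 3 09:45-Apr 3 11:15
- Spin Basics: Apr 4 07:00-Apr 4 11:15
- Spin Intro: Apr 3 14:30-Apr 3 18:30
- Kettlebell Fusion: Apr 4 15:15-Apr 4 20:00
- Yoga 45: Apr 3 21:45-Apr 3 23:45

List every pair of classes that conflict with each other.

Sorted by start: Dance Flow, Rowing Bootcamp, Spin Intro, Strength 30, Yoga 45, Spin Basics, Kettlebell Fusion.
Rowing Bootcamp starts after Dance Flow ends, so nothing later overlaps Dance Flow either.
Spin Intro starts before Rowing Bootcamp ends → Rowing Bootcamp and Spin Intro overlap.
Strength 30 starts after Rowing Bootcamp ends, so nothing later overlaps Rowing Bootcamp either.
Strength 30 starts after Spin Intro ends, so nothing later overlaps Spin Intro either.
Yoga 45 starts before Strength 30 ends → Strength 30 and Yoga 45 overlap.
Spin Basics starts after Strength 30 ends, so nothing later overlaps Strength 30 either.
Spin Basics starts after Yoga 45 ends, so nothing later overlaps Yoga 45 either.
Kettlebell Fusion starts after Spin Basics ends.

Rowing Bootcamp & Spin Intro, Strength 30 & Yoga 45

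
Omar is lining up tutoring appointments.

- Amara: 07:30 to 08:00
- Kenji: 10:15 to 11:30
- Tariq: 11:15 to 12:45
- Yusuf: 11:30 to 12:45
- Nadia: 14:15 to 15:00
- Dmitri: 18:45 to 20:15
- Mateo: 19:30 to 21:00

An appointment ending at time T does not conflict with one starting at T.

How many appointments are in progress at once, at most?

Sort all start/end points and keep a running count:
07:30 start Amara → 1
08:00 end Amara → 0
10:15 start Kenji → 1
11:15 start Tariq → 2
11:30 end Kenji → 1
11:30 start Yusuf → 2
12:45 end Tariq → 1
12:45 end Yusuf → 0
14:15 start Nadia → 1
15:00 end Nadia → 0
18:45 start Dmitri → 1
19:30 start Mateo → 2
20:15 end Dmitri → 1
21:00 end Mateo → 0
Peak is 2, at 11:15 (Kenji, Tariq).

2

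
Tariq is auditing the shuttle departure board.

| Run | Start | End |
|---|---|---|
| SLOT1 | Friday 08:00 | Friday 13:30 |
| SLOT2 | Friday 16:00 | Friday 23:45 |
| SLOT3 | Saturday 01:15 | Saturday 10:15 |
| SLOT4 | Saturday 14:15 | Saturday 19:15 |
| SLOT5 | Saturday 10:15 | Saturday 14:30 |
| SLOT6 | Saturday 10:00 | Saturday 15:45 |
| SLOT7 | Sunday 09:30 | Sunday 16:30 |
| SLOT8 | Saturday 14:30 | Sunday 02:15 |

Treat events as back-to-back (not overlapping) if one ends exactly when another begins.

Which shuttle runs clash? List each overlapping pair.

Sorted by start: SLOT1, SLOT2, SLOT3, SLOT6, SLOT5, SLOT4, SLOT8, SLOT7.
SLOT2 starts after SLOT1 ends, so SLOT1 has no further overlaps.
SLOT3 starts after SLOT2 ends, so SLOT2 has no further overlaps.
SLOT6 starts before SLOT3 ends → SLOT3 and SLOT6 overlap.
SLOT5 starts exactly when SLOT3 ends (back-to-back, no overlap), so SLOT3 has no further overlaps.
SLOT5 starts before SLOT6 ends → SLOT6 and SLOT5 overlap.
SLOT4 starts before SLOT6 ends → SLOT6 and SLOT4 overlap.
SLOT8 starts before SLOT6 ends → SLOT6 and SLOT8 overlap.
SLOT7 starts after SLOT6 ends.
SLOT4 starts before SLOT5 ends → SLOT5 and SLOT4 overlap.
SLOT8 starts exactly when SLOT5 ends (back-to-back, no overlap), so SLOT5 has no further overlaps.
SLOT8 starts before SLOT4 ends → SLOT4 and SLOT8 overlap.
SLOT7 starts after SLOT4 ends.
SLOT7 starts after SLOT8 ends.

SLOT3 & SLOT6, SLOT4 & SLOT5, SLOT4 & SLOT6, SLOT4 & SLOT8, SLOT5 & SLOT6, SLOT6 & SLOT8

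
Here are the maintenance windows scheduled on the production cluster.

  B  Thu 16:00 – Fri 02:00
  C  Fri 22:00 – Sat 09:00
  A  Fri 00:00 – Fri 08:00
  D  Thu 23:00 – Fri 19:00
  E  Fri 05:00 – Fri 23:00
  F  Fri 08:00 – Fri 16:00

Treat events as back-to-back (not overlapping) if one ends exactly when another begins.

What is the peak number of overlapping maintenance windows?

Sweep the timeline, counting +1 at each start and −1 at each end (ends before starts at a tie):
Thu 16:00 start B → 1
Thu 23:00 start D → 2
Fri 00:00 start A → 3
Fri 02:00 end B → 2
Fri 05:00 start E → 3
Fri 08:00 end A → 2
Fri 08:00 start F → 3
Fri 16:00 end F → 2
Fri 19:00 end D → 1
Fri 22:00 start C → 2
Fri 23:00 end E → 1
Sat 09:00 end C → 0
Peak is 3, at Fri 00:00 (A, B, D).

3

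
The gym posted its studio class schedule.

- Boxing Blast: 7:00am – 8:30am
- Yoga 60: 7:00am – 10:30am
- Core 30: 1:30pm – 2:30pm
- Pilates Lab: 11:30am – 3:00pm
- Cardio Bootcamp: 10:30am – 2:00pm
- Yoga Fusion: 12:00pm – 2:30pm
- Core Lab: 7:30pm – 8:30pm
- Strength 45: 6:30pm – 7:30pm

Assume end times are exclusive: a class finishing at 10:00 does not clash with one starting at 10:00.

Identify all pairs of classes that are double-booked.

Sorted by start: Boxing Blast, Yoga 60, Cardio Bootcamp, Pilates Lab, Yoga Fusion, Core 30, Strength 45, Core Lab.
Yoga 60 starts before Boxing Blast ends → Boxing Blast and Yoga 60 overlap.
Cardio Bootcamp starts after Boxing Blast ends — done with Boxing Blast.
Cardio Bootcamp starts exactly when Yoga 60 ends (back-to-back, no overlap) — done with Yoga 60.
Pilates Lab starts before Cardio Bootcamp ends → Cardio Bootcamp and Pilates Lab overlap.
Yoga Fusion starts before Cardio Bootcamp ends → Cardio Bootcamp and Yoga Fusion overlap.
Core 30 starts before Cardio Bootcamp ends → Cardio Bootcamp and Core 30 overlap.
Strength 45 starts after Cardio Bootcamp ends — done with Cardio Bootcamp.
Yoga Fusion starts before Pilates Lab ends → Pilates Lab and Yoga Fusion overlap.
Core 30 starts before Pilates Lab ends → Pilates Lab and Core 30 overlap.
Strength 45 starts after Pilates Lab ends — done with Pilates Lab.
Core 30 starts before Yoga Fusion ends → Yoga Fusion and Core 30 overlap.
Strength 45 starts after Yoga Fusion ends — done with Yoga Fusion.
Strength 45 starts after Core 30 ends — done with Core 30.
Core Lab starts exactly when Strength 45 ends (back-to-back, no overlap).

Boxing Blast & Yoga 60, Cardio Bootcamp & Core 30, Cardio Bootcamp & Pilates Lab, Cardio Bootcamp & Yoga Fusion, Core 30 & Pilates Lab, Core 30 & Yoga Fusion, Pilates Lab & Yoga Fusion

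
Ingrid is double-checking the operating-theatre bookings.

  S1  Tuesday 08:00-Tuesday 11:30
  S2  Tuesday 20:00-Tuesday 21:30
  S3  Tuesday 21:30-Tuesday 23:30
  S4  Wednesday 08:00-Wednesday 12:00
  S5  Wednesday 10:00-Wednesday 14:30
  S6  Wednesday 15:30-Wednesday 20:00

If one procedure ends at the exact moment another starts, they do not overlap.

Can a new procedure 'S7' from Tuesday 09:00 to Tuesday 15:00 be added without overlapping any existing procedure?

No — it overlaps S1

S1: starts Tuesday 08:00 before S7 ends Tuesday 15:00, and ends Tuesday 11:30 after S7 starts Tuesday 09:00 → overlap.
S2: starts Tuesday 20:00 at or after S7 ends Tuesday 15:00 → clear.
S3: starts Tuesday 21:30 at or after S7 ends Tuesday 15:00 → clear.
S4: starts Wednesday 08:00 at or after S7 ends Tuesday 15:00 → clear.
S5: starts Wednesday 10:00 at or after S7 ends Tuesday 15:00 → clear.
S6: starts Wednesday 15:30 at or after S7 ends Tuesday 15:00 → clear.
S7 overlaps S1.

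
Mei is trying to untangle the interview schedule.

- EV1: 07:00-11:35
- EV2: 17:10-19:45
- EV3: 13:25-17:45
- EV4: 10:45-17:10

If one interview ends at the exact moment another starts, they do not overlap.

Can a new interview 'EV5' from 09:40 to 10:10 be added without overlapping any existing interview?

No — it overlaps EV1

EV1: starts 07:00 before EV5 ends 10:10, and ends 11:35 after EV5 starts 09:40 → overlap.
EV4: starts 10:45 at or after EV5 ends 10:10 → clear.
EV3: starts 13:25 at or after EV5 ends 10:10 → clear.
EV2: starts 17:10 at or after EV5 ends 10:10 → clear.
EV5 overlaps EV1.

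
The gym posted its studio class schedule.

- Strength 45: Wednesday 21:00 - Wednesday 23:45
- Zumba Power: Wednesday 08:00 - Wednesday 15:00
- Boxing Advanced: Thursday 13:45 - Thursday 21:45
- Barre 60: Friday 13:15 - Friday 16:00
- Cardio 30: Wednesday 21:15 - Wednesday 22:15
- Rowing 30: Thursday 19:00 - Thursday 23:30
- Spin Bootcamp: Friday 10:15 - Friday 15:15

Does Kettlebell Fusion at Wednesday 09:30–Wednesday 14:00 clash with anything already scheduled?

Yes — it overlaps Zumba Power

Zumba Power: starts Wednesday 08:00 before Kettlebell Fusion ends Wednesday 14:00, and ends Wednesday 15:00 after Kettlebell Fusion starts Wednesday 09:30 → overlap.
Strength 45: starts Wednesday 21:00 at or after Kettlebell Fusion ends Wednesday 14:00 → clear.
Cardio 30: starts Wednesday 21:15 at or after Kettlebell Fusion ends Wednesday 14:00 → clear.
Boxing Advanced: starts Thursday 13:45 at or after Kettlebell Fusion ends Wednesday 14:00 → clear.
Rowing 30: starts Thursday 19:00 at or after Kettlebell Fusion ends Wednesday 14:00 → clear.
Spin Bootcamp: starts Friday 10:15 at or after Kettlebell Fusion ends Wednesday 14:00 → clear.
Barre 60: starts Friday 13:15 at or after Kettlebell Fusion ends Wednesday 14:00 → clear.
Kettlebell Fusion overlaps Zumba Power.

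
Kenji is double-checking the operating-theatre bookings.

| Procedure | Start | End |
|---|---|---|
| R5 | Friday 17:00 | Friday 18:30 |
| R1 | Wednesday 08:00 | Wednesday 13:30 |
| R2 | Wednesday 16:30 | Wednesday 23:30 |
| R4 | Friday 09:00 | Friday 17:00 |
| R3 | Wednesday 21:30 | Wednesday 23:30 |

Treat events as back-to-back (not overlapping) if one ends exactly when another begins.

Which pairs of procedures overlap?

R2 & R3

Sorted by start: R1, R2, R3, R4, R5.
R2 starts after R1 ends, so R1 has no further overlaps.
R3 starts before R2 ends → R2 and R3 overlap.
R4 starts after R2 ends, so R2 has no further overlaps.
R4 starts after R3 ends, so R3 has no further overlaps.
R5 starts exactly when R4 ends (back-to-back, no overlap).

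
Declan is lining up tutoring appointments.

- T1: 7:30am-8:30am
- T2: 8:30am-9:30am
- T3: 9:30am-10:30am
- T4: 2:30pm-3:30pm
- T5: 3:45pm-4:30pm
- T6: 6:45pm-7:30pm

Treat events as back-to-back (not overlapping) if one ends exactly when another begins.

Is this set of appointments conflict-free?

Sorted by start: T1, T2, T3, T4, T5, T6.
T2 starts exactly when T1 ends (back-to-back, no overlap), so T1 has no further overlaps.
T3 starts exactly when T2 ends (back-to-back, no overlap), so T2 has no further overlaps.
T4 starts after T3 ends, so T3 has no further overlaps.
T5 starts after T4 ends, so T4 has no further overlaps.
T6 starts after T5 ends.
Every pair is clear; the schedule has no overlaps.

Yes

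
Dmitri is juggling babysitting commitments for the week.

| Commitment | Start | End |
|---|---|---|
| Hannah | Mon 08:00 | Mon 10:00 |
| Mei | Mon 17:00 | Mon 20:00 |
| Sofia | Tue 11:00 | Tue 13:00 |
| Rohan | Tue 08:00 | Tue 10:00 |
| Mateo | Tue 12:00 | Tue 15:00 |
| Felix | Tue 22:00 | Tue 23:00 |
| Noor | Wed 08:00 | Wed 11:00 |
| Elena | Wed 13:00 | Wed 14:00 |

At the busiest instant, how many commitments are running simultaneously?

2

Walk through starts and ends in time order (an end at T is processed before a start at T):
Mon 08:00 start Hannah → 1
Mon 10:00 end Hannah → 0
Mon 17:00 start Mei → 1
Mon 20:00 end Mei → 0
Tue 08:00 start Rohan → 1
Tue 10:00 end Rohan → 0
Tue 11:00 start Sofia → 1
Tue 12:00 start Mateo → 2
Tue 13:00 end Sofia → 1
Tue 15:00 end Mateo → 0
Tue 22:00 start Felix → 1
Tue 23:00 end Felix → 0
Wed 08:00 start Noor → 1
Wed 11:00 end Noor → 0
Wed 13:00 start Elena → 1
Wed 14:00 end Elena → 0
Peak is 2, at Tue 12:00 (Mateo, Sofia).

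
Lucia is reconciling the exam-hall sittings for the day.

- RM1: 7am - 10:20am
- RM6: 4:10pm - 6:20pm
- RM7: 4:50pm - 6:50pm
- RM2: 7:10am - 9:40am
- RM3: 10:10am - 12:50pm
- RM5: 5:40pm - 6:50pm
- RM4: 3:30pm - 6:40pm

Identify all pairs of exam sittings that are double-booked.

Sorted by start: RM1, RM2, RM3, RM4, RM6, RM7, RM5.
RM2 starts before RM1 ends → RM1 and RM2 overlap.
RM3 starts before RM1 ends → RM1 and RM3 overlap.
RM4 starts after RM1 ends, so nothing later overlaps RM1 either.
RM3 starts after RM2 ends, so nothing later overlaps RM2 either.
RM4 starts after RM3 ends, so nothing later overlaps RM3 either.
RM6 starts before RM4 ends → RM4 and RM6 overlap.
RM7 starts before RM4 ends → RM4 and RM7 overlap.
RM5 starts before RM4 ends → RM4 and RM5 overlap.
RM7 starts before RM6 ends → RM6 and RM7 overlap.
RM5 starts before RM6 ends → RM6 and RM5 overlap.
RM5 starts before RM7 ends → RM7 and RM5 overlap.

RM1 & RM2, RM1 & RM3, RM4 & RM5, RM4 & RM6, RM4 & RM7, RM5 & RM6, RM5 & RM7, RM6 & RM7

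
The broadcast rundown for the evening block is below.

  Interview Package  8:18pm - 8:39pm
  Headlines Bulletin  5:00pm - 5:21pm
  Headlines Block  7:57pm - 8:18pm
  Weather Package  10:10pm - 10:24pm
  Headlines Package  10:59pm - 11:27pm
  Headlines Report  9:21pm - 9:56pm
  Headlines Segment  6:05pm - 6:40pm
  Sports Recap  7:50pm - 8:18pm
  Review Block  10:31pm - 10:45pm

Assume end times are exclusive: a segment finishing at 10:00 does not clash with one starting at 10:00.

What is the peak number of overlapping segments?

2

Walk through starts and ends in time order (an end at T is processed before a start at T):
5:00pm start Headlines Bulletin → 1
5:21pm end Headlines Bulletin → 0
6:05pm start Headlines Segment → 1
6:40pm end Headlines Segment → 0
7:50pm start Sports Recap → 1
7:57pm start Headlines Block → 2
8:18pm end Headlines Block → 1
8:18pm end Sports Recap → 0
8:18pm start Interview Package → 1
8:39pm end Interview Package → 0
9:21pm start Headlines Report → 1
9:56pm end Headlines Report → 0
10:10pm start Weather Package → 1
10:24pm end Weather Package → 0
10:31pm start Review Block → 1
10:45pm end Review Block → 0
10:59pm start Headlines Package → 1
11:27pm end Headlines Package → 0
Peak is 2, at 7:57pm (Headlines Block, Sports Recap).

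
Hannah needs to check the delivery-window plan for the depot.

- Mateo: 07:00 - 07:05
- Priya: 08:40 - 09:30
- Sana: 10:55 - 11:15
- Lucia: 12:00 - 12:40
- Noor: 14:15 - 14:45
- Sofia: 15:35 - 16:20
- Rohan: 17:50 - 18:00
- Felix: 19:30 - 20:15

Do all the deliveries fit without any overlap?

Sorted by start: Mateo, Priya, Sana, Lucia, Noor, Sofia, Rohan, Felix.
Priya starts after Mateo ends, so Mateo has no further overlaps.
Sana starts after Priya ends, so Priya has no further overlaps.
Lucia starts after Sana ends, so Sana has no further overlaps.
Noor starts after Lucia ends, so Lucia has no further overlaps.
Sofia starts after Noor ends, so Noor has no further overlaps.
Rohan starts after Sofia ends, so Sofia has no further overlaps.
Felix starts after Rohan ends.
Every pair is clear; the schedule has no overlaps.

Yes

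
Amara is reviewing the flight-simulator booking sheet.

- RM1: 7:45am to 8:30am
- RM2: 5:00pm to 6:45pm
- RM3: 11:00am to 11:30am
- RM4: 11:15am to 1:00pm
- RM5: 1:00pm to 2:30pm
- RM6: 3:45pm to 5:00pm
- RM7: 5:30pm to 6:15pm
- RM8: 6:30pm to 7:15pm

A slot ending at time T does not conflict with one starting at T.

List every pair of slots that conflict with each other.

Sorted by start: RM1, RM3, RM4, RM5, RM6, RM2, RM7, RM8.
RM3 starts after RM1 ends; RM1 is clear from here.
RM4 starts before RM3 ends → RM3 and RM4 overlap.
RM5 starts after RM3 ends; RM3 is clear from here.
RM5 starts exactly when RM4 ends (back-to-back, no overlap); RM4 is clear from here.
RM6 starts after RM5 ends; RM5 is clear from here.
RM2 starts exactly when RM6 ends (back-to-back, no overlap); RM6 is clear from here.
RM7 starts before RM2 ends → RM2 and RM7 overlap.
RM8 starts before RM2 ends → RM2 and RM8 overlap.
RM8 starts after RM7 ends.

RM2 & RM7, RM2 & RM8, RM3 & RM4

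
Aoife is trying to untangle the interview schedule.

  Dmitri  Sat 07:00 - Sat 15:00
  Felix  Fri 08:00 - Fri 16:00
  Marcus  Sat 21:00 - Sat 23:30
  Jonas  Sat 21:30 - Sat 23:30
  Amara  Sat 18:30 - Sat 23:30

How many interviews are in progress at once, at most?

3

Sort all start/end points and keep a running count:
Fri 08:00 start Felix → 1
Fri 16:00 end Felix → 0
Sat 07:00 start Dmitri → 1
Sat 15:00 end Dmitri → 0
Sat 18:30 start Amara → 1
Sat 21:00 start Marcus → 2
Sat 21:30 start Jonas → 3
Sat 23:30 end Amara → 2
Sat 23:30 end Jonas → 1
Sat 23:30 end Marcus → 0
Peak is 3, at Sat 21:30 (Amara, Jonas, Marcus).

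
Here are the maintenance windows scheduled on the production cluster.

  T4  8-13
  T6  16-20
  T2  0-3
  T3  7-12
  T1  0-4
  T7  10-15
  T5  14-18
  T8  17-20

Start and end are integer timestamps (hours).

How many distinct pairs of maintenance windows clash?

8

Sorted by start: T1, T2, T3, T4, T7, T5, T6, T8.
T2 starts before T1 ends → T1 and T2 overlap.
T3 starts after T1 ends, so T1 has no further overlaps.
T3 starts after T2 ends, so T2 has no further overlaps.
T4 starts before T3 ends → T3 and T4 overlap.
T7 starts before T3 ends → T3 and T7 overlap.
T5 starts after T3 ends, so T3 has no further overlaps.
T7 starts before T4 ends → T4 and T7 overlap.
T5 starts after T4 ends, so T4 has no further overlaps.
T5 starts before T7 ends → T7 and T5 overlap.
T6 starts after T7 ends, so T7 has no further overlaps.
T6 starts before T5 ends → T5 and T6 overlap.
T8 starts before T5 ends → T5 and T8 overlap.
T8 starts before T6 ends → T6 and T8 overlap.
Overlapping pairs: T1 & T2, T3 & T4, T3 & T7, T4 & T7, T5 & T6, T5 & T7, T5 & T8, T6 & T8 — 8 in total.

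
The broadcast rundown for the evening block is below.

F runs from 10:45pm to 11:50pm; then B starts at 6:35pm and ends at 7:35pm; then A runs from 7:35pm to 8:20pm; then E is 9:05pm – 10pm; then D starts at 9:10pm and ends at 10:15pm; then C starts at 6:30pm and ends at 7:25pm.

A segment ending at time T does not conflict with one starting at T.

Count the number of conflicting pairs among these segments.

2

Sorted by start: C, B, A, E, D, F.
B starts before C ends → C and B overlap.
A starts after C ends — done with C.
A starts exactly when B ends (back-to-back, no overlap) — done with B.
E starts after A ends — done with A.
D starts before E ends → E and D overlap.
F starts after E ends.
F starts after D ends.
Overlapping pairs: B & C, D & E — 2 in total.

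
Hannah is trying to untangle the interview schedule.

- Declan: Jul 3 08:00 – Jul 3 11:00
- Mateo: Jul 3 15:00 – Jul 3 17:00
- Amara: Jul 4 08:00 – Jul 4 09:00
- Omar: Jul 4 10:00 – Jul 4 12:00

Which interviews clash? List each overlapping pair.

Two intervals overlap when each starts before the other ends.
Sorted by start: Declan, Mateo, Amara, Omar.
Mateo starts after Declan ends, so Declan has no further overlaps.
Amara starts after Mateo ends, so Mateo has no further overlaps.
Omar starts after Amara ends.

no overlapping pairs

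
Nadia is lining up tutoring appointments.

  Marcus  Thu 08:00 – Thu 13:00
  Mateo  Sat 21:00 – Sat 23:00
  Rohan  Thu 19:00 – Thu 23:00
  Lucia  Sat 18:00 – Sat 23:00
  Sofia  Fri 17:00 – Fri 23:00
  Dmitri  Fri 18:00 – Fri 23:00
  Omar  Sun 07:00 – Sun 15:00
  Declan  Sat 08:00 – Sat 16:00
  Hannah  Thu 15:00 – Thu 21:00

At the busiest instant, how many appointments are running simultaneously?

2

Sort all start/end points and keep a running count:
Thu 08:00 start Marcus → 1
Thu 13:00 end Marcus → 0
Thu 15:00 start Hannah → 1
Thu 19:00 start Rohan → 2
Thu 21:00 end Hannah → 1
Thu 23:00 end Rohan → 0
Fri 17:00 start Sofia → 1
Fri 18:00 start Dmitri → 2
Fri 23:00 end Dmitri → 1
Fri 23:00 end Sofia → 0
Sat 08:00 start Declan → 1
Sat 16:00 end Declan → 0
Sat 18:00 start Lucia → 1
Sat 21:00 start Mateo → 2
Sat 23:00 end Lucia → 1
Sat 23:00 end Mateo → 0
Sun 07:00 start Omar → 1
Sun 15:00 end Omar → 0
Peak is 2, at Thu 19:00 (Hannah, Rohan).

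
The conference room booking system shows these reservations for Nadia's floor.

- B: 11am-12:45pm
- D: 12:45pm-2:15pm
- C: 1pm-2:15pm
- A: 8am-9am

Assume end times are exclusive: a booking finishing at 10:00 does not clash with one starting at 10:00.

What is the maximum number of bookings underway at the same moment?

2

Sweep the timeline, counting +1 at each start and −1 at each end (ends before starts at a tie):
8am start A → 1
9am end A → 0
11am start B → 1
12:45pm end B → 0
12:45pm start D → 1
1pm start C → 2
2:15pm end C → 1
2:15pm end D → 0
Peak is 2, at 1pm (C, D).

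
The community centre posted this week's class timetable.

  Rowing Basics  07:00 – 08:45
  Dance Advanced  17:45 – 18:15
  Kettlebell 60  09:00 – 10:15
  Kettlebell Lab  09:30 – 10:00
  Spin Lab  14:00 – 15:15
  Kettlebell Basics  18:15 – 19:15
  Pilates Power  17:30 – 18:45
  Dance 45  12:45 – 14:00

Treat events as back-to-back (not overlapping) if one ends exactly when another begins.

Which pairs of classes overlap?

Sorted by start: Rowing Basics, Kettlebell 60, Kettlebell Lab, Dance 45, Spin Lab, Pilates Power, Dance Advanced, Kettlebell Basics.
Kettlebell 60 starts after Rowing Basics ends, so nothing later overlaps Rowing Basics either.
Kettlebell Lab starts before Kettlebell 60 ends → Kettlebell 60 and Kettlebell Lab overlap.
Dance 45 starts after Kettlebell 60 ends, so nothing later overlaps Kettlebell 60 either.
Dance 45 starts after Kettlebell Lab ends, so nothing later overlaps Kettlebell Lab either.
Spin Lab starts exactly when Dance 45 ends (back-to-back, no overlap), so nothing later overlaps Dance 45 either.
Pilates Power starts after Spin Lab ends, so nothing later overlaps Spin Lab either.
Dance Advanced starts before Pilates Power ends → Pilates Power and Dance Advanced overlap.
Kettlebell Basics starts before Pilates Power ends → Pilates Power and Kettlebell Basics overlap.
Kettlebell Basics starts exactly when Dance Advanced ends (back-to-back, no overlap).

Dance Advanced & Pilates Power, Kettlebell 60 & Kettlebell Lab, Kettlebell Basics & Pilates Power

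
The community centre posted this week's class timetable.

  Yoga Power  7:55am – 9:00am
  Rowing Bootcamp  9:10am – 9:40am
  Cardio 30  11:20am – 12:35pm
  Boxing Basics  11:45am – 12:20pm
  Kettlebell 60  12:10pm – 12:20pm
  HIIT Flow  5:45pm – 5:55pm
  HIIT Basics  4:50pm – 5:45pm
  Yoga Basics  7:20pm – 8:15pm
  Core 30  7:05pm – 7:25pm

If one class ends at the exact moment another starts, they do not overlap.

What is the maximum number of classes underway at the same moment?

3

Walk through starts and ends in time order (an end at T is processed before a start at T):
7:55am start Yoga Power → 1
9:00am end Yoga Power → 0
9:10am start Rowing Bootcamp → 1
9:40am end Rowing Bootcamp → 0
11:20am start Cardio 30 → 1
11:45am start Boxing Basics → 2
12:10pm start Kettlebell 60 → 3
12:20pm end Boxing Basics → 2
12:20pm end Kettlebell 60 → 1
12:35pm end Cardio 30 → 0
4:50pm start HIIT Basics → 1
5:45pm end HIIT Basics → 0
5:45pm start HIIT Flow → 1
5:55pm end HIIT Flow → 0
7:05pm start Core 30 → 1
7:20pm start Yoga Basics → 2
7:25pm end Core 30 → 1
8:15pm end Yoga Basics → 0
Peak is 3, at 12:10pm (Boxing Basics, Cardio 30, Kettlebell 60).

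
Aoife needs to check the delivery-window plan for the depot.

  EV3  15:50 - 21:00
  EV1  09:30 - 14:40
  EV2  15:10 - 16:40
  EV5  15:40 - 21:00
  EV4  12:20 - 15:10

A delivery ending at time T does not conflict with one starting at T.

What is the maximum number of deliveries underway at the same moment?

3

Sweep the timeline, counting +1 at each start and −1 at each end (ends before starts at a tie):
09:30 start EV1 → 1
12:20 start EV4 → 2
14:40 end EV1 → 1
15:10 end EV4 → 0
15:10 start EV2 → 1
15:40 start EV5 → 2
15:50 start EV3 → 3
16:40 end EV2 → 2
21:00 end EV3 → 1
21:00 end EV5 → 0
Peak is 3, at 15:50 (EV2, EV3, EV5).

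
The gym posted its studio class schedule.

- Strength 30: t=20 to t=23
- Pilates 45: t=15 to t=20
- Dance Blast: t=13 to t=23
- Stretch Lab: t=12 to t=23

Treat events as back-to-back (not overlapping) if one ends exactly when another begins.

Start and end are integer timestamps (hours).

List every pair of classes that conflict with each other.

Dance Blast & Pilates 45, Dance Blast & Strength 30, Dance Blast & Stretch Lab, Pilates 45 & Stretch Lab, Strength 30 & Stretch Lab

Two intervals overlap when each starts before the other ends.
Sorted by start: Stretch Lab, Dance Blast, Pilates 45, Strength 30.
Dance Blast starts before Stretch Lab ends → Stretch Lab and Dance Blast overlap.
Pilates 45 starts before Stretch Lab ends → Stretch Lab and Pilates 45 overlap.
Strength 30 starts before Stretch Lab ends → Stretch Lab and Strength 30 overlap.
Pilates 45 starts before Dance Blast ends → Dance Blast and Pilates 45 overlap.
Strength 30 starts before Dance Blast ends → Dance Blast and Strength 30 overlap.
Strength 30 starts exactly when Pilates 45 ends (back-to-back, no overlap).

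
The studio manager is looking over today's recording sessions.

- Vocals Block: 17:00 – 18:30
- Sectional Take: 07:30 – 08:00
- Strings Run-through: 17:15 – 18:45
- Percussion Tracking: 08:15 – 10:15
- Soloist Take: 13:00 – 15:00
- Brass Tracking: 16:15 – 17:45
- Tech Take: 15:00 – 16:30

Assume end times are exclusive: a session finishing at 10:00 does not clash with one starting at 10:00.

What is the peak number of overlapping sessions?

3

Sweep the timeline, counting +1 at each start and −1 at each end (ends before starts at a tie):
07:30 start Sectional Take → 1
08:00 end Sectional Take → 0
08:15 start Percussion Tracking → 1
10:15 end Percussion Tracking → 0
13:00 start Soloist Take → 1
15:00 end Soloist Take → 0
15:00 start Tech Take → 1
16:15 start Brass Tracking → 2
16:30 end Tech Take → 1
17:00 start Vocals Block → 2
17:15 start Strings Run-through → 3
17:45 end Brass Tracking → 2
18:30 end Vocals Block → 1
18:45 end Strings Run-through → 0
Peak is 3, at 17:15 (Brass Tracking, Strings Run-through, Vocals Block).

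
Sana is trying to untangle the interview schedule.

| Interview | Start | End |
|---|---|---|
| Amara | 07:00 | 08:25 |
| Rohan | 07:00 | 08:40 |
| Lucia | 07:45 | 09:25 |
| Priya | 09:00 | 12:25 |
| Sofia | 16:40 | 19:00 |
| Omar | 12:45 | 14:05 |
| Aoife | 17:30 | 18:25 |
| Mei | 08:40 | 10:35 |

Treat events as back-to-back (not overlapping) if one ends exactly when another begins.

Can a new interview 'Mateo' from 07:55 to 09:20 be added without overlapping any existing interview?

Amara: starts 07:00 before Mateo ends 09:20, and ends 08:25 after Mateo starts 07:55 → overlap.
Rohan: starts 07:00 before Mateo ends 09:20, and ends 08:40 after Mateo starts 07:55 → overlap.
Lucia: starts 07:45 before Mateo ends 09:20, and ends 09:25 after Mateo starts 07:55 → overlap.
Mei: starts 08:40 before Mateo ends 09:20, and ends 10:35 after Mateo starts 07:55 → overlap.
Priya: starts 09:00 before Mateo ends 09:20, and ends 12:25 after Mateo starts 07:55 → overlap.
Omar: starts 12:45 at or after Mateo ends 09:20 → clear.
Sofia: starts 16:40 at or after Mateo ends 09:20 → clear.
Aoife: starts 17:30 at or after Mateo ends 09:20 → clear.
Mateo overlaps Amara, Rohan, Lucia, Priya, Mei.

No — it overlaps Amara, Lucia, Mei, Priya, Rohan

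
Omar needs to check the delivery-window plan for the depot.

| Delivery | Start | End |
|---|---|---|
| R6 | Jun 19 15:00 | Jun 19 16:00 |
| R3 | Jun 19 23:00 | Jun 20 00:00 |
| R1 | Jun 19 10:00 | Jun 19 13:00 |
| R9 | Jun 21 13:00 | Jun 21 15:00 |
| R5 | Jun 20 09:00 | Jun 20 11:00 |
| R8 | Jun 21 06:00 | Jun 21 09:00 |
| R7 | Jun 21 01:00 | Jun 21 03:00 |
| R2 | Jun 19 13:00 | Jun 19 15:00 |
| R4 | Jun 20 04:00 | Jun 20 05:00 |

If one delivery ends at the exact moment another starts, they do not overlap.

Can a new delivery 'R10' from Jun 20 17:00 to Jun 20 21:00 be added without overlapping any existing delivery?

Yes — the slot is free

R1: ends Jun 19 13:00 at or before R10 starts Jun 20 17:00 → clear.
R2: ends Jun 19 15:00 at or before R10 starts Jun 20 17:00 → clear.
R6: ends Jun 19 16:00 at or before R10 starts Jun 20 17:00 → clear.
R3: ends Jun 20 00:00 at or before R10 starts Jun 20 17:00 → clear.
R4: ends Jun 20 05:00 at or before R10 starts Jun 20 17:00 → clear.
R5: ends Jun 20 11:00 at or before R10 starts Jun 20 17:00 → clear.
R7: starts Jun 21 01:00 at or after R10 ends Jun 20 21:00 → clear.
R8: starts Jun 21 06:00 at or after R10 ends Jun 20 21:00 → clear.
R9: starts Jun 21 13:00 at or after R10 ends Jun 20 21:00 → clear.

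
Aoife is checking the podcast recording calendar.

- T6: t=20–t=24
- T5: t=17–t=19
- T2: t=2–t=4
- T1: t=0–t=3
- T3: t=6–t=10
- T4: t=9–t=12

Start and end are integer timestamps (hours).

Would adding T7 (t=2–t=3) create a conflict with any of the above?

T1: starts t=0 before T7 ends t=3, and ends t=3 after T7 starts t=2 → overlap.
T2: starts t=2 before T7 ends t=3, and ends t=4 after T7 starts t=2 → overlap.
T3: starts t=6 at or after T7 ends t=3 → clear.
T4: starts t=9 at or after T7 ends t=3 → clear.
T5: starts t=17 at or after T7 ends t=3 → clear.
T6: starts t=20 at or after T7 ends t=3 → clear.
T7 overlaps T1, T2.

Yes — it overlaps T1, T2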